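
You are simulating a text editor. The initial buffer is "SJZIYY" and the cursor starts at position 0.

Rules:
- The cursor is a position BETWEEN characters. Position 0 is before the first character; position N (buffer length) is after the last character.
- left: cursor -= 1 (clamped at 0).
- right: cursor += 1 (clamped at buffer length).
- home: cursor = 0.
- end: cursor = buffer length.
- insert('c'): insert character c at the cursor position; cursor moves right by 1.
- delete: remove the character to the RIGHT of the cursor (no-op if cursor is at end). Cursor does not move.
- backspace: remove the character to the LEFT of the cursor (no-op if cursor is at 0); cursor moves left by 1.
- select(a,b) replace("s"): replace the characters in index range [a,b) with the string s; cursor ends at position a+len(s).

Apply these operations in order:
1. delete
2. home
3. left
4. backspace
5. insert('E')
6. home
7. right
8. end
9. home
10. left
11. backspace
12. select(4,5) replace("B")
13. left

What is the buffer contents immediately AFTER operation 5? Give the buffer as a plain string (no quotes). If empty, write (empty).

Answer: EJZIYY

Derivation:
After op 1 (delete): buf='JZIYY' cursor=0
After op 2 (home): buf='JZIYY' cursor=0
After op 3 (left): buf='JZIYY' cursor=0
After op 4 (backspace): buf='JZIYY' cursor=0
After op 5 (insert('E')): buf='EJZIYY' cursor=1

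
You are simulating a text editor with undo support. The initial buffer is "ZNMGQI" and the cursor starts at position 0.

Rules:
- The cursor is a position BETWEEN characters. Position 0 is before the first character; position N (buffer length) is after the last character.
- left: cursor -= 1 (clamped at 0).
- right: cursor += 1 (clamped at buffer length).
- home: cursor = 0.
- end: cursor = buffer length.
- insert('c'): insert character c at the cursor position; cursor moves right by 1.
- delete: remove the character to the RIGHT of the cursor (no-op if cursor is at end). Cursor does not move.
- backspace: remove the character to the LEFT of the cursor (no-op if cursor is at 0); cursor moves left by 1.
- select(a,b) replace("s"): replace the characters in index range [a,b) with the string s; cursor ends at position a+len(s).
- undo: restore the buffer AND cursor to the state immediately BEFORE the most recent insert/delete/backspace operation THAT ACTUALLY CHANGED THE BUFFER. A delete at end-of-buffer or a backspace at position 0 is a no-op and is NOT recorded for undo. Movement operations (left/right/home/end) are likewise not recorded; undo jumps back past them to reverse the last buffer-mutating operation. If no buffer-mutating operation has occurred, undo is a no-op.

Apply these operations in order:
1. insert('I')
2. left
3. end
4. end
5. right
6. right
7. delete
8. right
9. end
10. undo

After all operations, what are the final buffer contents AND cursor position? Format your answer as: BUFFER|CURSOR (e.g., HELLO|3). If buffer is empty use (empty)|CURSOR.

Answer: ZNMGQI|0

Derivation:
After op 1 (insert('I')): buf='IZNMGQI' cursor=1
After op 2 (left): buf='IZNMGQI' cursor=0
After op 3 (end): buf='IZNMGQI' cursor=7
After op 4 (end): buf='IZNMGQI' cursor=7
After op 5 (right): buf='IZNMGQI' cursor=7
After op 6 (right): buf='IZNMGQI' cursor=7
After op 7 (delete): buf='IZNMGQI' cursor=7
After op 8 (right): buf='IZNMGQI' cursor=7
After op 9 (end): buf='IZNMGQI' cursor=7
After op 10 (undo): buf='ZNMGQI' cursor=0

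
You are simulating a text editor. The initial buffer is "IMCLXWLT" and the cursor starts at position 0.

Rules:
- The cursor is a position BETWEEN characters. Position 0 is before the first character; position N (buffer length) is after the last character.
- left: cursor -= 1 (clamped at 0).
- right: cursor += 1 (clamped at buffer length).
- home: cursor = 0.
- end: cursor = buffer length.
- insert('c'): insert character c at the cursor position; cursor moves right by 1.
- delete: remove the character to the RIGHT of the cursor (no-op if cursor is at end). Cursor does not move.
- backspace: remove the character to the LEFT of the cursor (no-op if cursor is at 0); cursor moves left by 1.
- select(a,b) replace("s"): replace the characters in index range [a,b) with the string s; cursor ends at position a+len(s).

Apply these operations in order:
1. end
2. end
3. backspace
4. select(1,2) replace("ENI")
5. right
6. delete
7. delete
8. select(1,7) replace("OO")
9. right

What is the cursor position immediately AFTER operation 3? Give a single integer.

Answer: 7

Derivation:
After op 1 (end): buf='IMCLXWLT' cursor=8
After op 2 (end): buf='IMCLXWLT' cursor=8
After op 3 (backspace): buf='IMCLXWL' cursor=7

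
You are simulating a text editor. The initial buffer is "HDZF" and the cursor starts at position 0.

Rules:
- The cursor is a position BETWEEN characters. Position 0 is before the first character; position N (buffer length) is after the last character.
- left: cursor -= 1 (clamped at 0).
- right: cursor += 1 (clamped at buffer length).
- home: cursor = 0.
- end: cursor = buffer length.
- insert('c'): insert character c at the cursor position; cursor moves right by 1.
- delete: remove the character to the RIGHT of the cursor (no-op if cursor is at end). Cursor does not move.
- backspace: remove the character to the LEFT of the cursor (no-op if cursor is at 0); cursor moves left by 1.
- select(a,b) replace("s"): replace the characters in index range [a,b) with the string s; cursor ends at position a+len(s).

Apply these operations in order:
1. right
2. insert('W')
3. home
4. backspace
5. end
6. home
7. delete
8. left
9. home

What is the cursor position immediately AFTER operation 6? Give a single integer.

After op 1 (right): buf='HDZF' cursor=1
After op 2 (insert('W')): buf='HWDZF' cursor=2
After op 3 (home): buf='HWDZF' cursor=0
After op 4 (backspace): buf='HWDZF' cursor=0
After op 5 (end): buf='HWDZF' cursor=5
After op 6 (home): buf='HWDZF' cursor=0

Answer: 0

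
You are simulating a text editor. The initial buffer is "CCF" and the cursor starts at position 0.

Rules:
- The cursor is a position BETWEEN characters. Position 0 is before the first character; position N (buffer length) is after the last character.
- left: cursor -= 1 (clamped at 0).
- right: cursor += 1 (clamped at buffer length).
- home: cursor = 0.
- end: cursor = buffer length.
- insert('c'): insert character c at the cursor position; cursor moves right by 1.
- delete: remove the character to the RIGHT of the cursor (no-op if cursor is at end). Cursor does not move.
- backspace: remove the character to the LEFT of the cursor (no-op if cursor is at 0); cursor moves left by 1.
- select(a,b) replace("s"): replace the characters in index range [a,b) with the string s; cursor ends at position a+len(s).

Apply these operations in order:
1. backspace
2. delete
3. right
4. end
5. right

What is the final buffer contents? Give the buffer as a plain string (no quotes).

After op 1 (backspace): buf='CCF' cursor=0
After op 2 (delete): buf='CF' cursor=0
After op 3 (right): buf='CF' cursor=1
After op 4 (end): buf='CF' cursor=2
After op 5 (right): buf='CF' cursor=2

Answer: CF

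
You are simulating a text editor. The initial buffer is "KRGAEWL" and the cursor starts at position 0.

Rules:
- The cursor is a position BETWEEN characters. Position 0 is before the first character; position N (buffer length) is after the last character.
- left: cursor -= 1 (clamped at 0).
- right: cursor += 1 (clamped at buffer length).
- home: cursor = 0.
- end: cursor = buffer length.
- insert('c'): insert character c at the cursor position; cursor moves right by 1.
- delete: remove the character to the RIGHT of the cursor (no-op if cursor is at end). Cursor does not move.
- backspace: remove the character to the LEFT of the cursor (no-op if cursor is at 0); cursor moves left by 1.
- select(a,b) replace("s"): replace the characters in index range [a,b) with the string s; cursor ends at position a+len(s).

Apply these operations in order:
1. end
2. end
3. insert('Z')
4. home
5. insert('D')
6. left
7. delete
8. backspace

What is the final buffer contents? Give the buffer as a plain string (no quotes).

After op 1 (end): buf='KRGAEWL' cursor=7
After op 2 (end): buf='KRGAEWL' cursor=7
After op 3 (insert('Z')): buf='KRGAEWLZ' cursor=8
After op 4 (home): buf='KRGAEWLZ' cursor=0
After op 5 (insert('D')): buf='DKRGAEWLZ' cursor=1
After op 6 (left): buf='DKRGAEWLZ' cursor=0
After op 7 (delete): buf='KRGAEWLZ' cursor=0
After op 8 (backspace): buf='KRGAEWLZ' cursor=0

Answer: KRGAEWLZ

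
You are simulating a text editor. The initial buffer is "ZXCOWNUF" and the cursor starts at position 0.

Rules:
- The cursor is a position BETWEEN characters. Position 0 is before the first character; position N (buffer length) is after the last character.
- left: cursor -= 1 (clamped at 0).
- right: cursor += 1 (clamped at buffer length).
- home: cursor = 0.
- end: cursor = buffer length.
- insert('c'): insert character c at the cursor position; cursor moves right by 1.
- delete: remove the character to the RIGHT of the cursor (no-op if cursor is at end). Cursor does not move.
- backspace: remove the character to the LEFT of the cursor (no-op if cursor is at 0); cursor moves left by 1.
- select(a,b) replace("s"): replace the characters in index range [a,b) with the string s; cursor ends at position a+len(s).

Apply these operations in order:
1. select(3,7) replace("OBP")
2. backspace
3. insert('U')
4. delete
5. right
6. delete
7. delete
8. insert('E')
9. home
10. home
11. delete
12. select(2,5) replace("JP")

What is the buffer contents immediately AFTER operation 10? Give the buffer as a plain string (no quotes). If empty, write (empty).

After op 1 (select(3,7) replace("OBP")): buf='ZXCOBPF' cursor=6
After op 2 (backspace): buf='ZXCOBF' cursor=5
After op 3 (insert('U')): buf='ZXCOBUF' cursor=6
After op 4 (delete): buf='ZXCOBU' cursor=6
After op 5 (right): buf='ZXCOBU' cursor=6
After op 6 (delete): buf='ZXCOBU' cursor=6
After op 7 (delete): buf='ZXCOBU' cursor=6
After op 8 (insert('E')): buf='ZXCOBUE' cursor=7
After op 9 (home): buf='ZXCOBUE' cursor=0
After op 10 (home): buf='ZXCOBUE' cursor=0

Answer: ZXCOBUE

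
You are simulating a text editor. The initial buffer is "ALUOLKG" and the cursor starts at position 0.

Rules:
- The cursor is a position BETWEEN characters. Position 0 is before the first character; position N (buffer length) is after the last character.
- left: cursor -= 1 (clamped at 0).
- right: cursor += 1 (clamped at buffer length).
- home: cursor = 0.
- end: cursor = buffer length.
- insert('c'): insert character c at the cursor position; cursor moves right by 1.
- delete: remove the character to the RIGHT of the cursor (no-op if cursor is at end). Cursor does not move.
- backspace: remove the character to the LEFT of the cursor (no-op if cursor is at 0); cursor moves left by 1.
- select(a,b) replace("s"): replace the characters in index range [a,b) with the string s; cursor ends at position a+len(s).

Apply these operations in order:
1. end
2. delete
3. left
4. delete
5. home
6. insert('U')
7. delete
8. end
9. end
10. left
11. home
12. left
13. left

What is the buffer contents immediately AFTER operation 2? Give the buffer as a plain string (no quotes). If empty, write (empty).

After op 1 (end): buf='ALUOLKG' cursor=7
After op 2 (delete): buf='ALUOLKG' cursor=7

Answer: ALUOLKG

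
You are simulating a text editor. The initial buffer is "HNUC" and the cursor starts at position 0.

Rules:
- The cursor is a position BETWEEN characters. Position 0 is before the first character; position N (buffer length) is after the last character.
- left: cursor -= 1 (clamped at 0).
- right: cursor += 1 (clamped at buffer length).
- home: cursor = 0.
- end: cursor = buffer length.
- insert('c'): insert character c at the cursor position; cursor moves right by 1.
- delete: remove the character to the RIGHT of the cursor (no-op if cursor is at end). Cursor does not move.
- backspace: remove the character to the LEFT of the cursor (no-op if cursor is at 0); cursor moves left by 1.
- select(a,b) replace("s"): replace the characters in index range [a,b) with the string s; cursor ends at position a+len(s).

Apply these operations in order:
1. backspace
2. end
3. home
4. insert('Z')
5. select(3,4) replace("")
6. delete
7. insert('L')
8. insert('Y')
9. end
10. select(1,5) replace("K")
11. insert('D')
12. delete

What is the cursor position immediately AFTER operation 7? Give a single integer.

Answer: 4

Derivation:
After op 1 (backspace): buf='HNUC' cursor=0
After op 2 (end): buf='HNUC' cursor=4
After op 3 (home): buf='HNUC' cursor=0
After op 4 (insert('Z')): buf='ZHNUC' cursor=1
After op 5 (select(3,4) replace("")): buf='ZHNC' cursor=3
After op 6 (delete): buf='ZHN' cursor=3
After op 7 (insert('L')): buf='ZHNL' cursor=4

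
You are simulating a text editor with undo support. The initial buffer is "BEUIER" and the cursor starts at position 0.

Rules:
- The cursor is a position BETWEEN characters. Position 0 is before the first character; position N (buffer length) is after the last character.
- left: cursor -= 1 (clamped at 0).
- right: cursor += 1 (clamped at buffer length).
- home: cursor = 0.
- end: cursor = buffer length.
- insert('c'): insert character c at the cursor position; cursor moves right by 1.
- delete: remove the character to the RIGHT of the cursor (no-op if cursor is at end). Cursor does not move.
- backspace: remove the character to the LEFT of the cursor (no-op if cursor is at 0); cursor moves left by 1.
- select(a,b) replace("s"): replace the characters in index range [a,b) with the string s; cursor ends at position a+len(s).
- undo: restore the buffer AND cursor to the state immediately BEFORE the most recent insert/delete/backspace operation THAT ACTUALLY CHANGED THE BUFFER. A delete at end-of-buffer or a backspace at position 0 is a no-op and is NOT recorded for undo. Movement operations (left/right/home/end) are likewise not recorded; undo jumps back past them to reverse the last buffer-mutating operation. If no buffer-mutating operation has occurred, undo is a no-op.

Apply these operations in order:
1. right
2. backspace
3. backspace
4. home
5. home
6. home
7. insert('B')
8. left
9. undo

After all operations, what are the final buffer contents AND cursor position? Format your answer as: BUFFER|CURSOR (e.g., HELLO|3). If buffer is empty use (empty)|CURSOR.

Answer: EUIER|0

Derivation:
After op 1 (right): buf='BEUIER' cursor=1
After op 2 (backspace): buf='EUIER' cursor=0
After op 3 (backspace): buf='EUIER' cursor=0
After op 4 (home): buf='EUIER' cursor=0
After op 5 (home): buf='EUIER' cursor=0
After op 6 (home): buf='EUIER' cursor=0
After op 7 (insert('B')): buf='BEUIER' cursor=1
After op 8 (left): buf='BEUIER' cursor=0
After op 9 (undo): buf='EUIER' cursor=0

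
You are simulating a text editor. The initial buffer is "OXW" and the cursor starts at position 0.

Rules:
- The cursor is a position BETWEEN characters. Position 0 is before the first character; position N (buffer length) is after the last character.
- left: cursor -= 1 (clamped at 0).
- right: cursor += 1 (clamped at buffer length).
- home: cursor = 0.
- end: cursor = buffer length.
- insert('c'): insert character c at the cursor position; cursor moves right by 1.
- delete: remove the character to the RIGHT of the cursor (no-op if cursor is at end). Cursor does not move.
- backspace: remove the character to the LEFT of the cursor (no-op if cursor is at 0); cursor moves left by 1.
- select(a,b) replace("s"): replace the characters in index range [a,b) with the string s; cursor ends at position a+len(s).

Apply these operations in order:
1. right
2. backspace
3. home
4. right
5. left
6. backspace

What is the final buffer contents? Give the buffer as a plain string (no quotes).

Answer: XW

Derivation:
After op 1 (right): buf='OXW' cursor=1
After op 2 (backspace): buf='XW' cursor=0
After op 3 (home): buf='XW' cursor=0
After op 4 (right): buf='XW' cursor=1
After op 5 (left): buf='XW' cursor=0
After op 6 (backspace): buf='XW' cursor=0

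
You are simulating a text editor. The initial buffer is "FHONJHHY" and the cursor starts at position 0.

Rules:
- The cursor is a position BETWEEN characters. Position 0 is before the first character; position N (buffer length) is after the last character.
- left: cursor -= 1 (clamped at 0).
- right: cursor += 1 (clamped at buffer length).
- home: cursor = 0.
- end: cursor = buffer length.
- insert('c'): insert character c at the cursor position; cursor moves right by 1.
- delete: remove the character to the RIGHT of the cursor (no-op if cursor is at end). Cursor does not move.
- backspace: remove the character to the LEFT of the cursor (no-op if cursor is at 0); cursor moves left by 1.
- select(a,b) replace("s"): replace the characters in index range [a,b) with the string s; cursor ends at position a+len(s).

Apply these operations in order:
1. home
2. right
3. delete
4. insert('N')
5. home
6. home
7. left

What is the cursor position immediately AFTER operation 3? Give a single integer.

After op 1 (home): buf='FHONJHHY' cursor=0
After op 2 (right): buf='FHONJHHY' cursor=1
After op 3 (delete): buf='FONJHHY' cursor=1

Answer: 1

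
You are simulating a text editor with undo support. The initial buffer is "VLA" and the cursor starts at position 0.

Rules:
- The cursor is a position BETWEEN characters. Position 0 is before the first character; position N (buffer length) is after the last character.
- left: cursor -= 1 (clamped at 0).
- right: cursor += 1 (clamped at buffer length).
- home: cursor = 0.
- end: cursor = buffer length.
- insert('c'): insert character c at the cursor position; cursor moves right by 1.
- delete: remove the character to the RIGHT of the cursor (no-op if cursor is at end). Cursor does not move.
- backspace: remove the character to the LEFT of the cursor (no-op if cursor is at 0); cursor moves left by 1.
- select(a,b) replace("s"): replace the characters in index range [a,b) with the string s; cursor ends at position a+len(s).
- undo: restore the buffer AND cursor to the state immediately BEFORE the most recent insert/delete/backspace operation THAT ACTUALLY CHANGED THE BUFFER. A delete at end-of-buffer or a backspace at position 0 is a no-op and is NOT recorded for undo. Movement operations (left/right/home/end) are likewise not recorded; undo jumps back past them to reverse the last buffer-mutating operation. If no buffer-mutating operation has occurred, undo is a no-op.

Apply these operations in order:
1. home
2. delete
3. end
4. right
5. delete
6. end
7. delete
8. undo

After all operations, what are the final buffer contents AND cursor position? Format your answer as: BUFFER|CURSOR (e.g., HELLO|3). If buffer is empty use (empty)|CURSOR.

Answer: VLA|0

Derivation:
After op 1 (home): buf='VLA' cursor=0
After op 2 (delete): buf='LA' cursor=0
After op 3 (end): buf='LA' cursor=2
After op 4 (right): buf='LA' cursor=2
After op 5 (delete): buf='LA' cursor=2
After op 6 (end): buf='LA' cursor=2
After op 7 (delete): buf='LA' cursor=2
After op 8 (undo): buf='VLA' cursor=0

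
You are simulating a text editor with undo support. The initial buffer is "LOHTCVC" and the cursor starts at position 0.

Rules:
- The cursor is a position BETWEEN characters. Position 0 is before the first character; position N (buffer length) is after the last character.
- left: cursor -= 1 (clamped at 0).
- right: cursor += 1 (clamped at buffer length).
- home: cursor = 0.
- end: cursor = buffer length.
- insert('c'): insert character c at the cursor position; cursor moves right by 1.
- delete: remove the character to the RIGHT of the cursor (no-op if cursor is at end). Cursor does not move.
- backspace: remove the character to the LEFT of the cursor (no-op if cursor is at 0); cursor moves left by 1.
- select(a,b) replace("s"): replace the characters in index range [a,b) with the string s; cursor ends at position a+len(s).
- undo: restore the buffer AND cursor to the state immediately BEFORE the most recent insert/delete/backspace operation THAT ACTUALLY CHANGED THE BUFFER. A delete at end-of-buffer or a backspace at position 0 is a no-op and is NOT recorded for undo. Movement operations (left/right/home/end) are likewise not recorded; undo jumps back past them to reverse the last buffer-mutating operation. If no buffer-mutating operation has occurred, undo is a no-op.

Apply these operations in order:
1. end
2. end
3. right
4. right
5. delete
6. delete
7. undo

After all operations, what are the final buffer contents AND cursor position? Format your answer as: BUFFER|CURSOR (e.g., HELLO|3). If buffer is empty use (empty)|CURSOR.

After op 1 (end): buf='LOHTCVC' cursor=7
After op 2 (end): buf='LOHTCVC' cursor=7
After op 3 (right): buf='LOHTCVC' cursor=7
After op 4 (right): buf='LOHTCVC' cursor=7
After op 5 (delete): buf='LOHTCVC' cursor=7
After op 6 (delete): buf='LOHTCVC' cursor=7
After op 7 (undo): buf='LOHTCVC' cursor=7

Answer: LOHTCVC|7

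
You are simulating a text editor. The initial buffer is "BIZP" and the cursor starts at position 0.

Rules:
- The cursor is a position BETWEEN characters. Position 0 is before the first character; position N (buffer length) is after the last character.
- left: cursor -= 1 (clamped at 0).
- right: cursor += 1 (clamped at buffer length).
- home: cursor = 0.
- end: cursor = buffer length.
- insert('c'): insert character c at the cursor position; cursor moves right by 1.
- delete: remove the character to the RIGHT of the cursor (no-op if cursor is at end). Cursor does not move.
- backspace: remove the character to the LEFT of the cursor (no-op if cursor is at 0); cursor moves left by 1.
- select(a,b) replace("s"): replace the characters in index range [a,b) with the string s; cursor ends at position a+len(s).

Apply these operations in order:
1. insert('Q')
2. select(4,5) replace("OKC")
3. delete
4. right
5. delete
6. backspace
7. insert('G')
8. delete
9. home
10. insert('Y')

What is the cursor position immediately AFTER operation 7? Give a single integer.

Answer: 7

Derivation:
After op 1 (insert('Q')): buf='QBIZP' cursor=1
After op 2 (select(4,5) replace("OKC")): buf='QBIZOKC' cursor=7
After op 3 (delete): buf='QBIZOKC' cursor=7
After op 4 (right): buf='QBIZOKC' cursor=7
After op 5 (delete): buf='QBIZOKC' cursor=7
After op 6 (backspace): buf='QBIZOK' cursor=6
After op 7 (insert('G')): buf='QBIZOKG' cursor=7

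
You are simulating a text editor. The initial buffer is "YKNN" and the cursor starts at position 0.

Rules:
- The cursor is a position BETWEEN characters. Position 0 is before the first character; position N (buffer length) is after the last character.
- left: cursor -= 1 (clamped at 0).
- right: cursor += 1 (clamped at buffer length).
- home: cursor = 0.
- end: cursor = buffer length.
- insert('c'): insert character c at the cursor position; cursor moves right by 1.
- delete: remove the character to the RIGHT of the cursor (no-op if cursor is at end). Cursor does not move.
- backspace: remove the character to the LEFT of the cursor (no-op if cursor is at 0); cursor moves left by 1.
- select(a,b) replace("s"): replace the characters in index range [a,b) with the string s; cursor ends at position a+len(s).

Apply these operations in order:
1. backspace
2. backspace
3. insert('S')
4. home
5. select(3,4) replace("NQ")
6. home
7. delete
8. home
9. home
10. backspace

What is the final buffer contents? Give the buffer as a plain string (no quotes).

Answer: YKNQN

Derivation:
After op 1 (backspace): buf='YKNN' cursor=0
After op 2 (backspace): buf='YKNN' cursor=0
After op 3 (insert('S')): buf='SYKNN' cursor=1
After op 4 (home): buf='SYKNN' cursor=0
After op 5 (select(3,4) replace("NQ")): buf='SYKNQN' cursor=5
After op 6 (home): buf='SYKNQN' cursor=0
After op 7 (delete): buf='YKNQN' cursor=0
After op 8 (home): buf='YKNQN' cursor=0
After op 9 (home): buf='YKNQN' cursor=0
After op 10 (backspace): buf='YKNQN' cursor=0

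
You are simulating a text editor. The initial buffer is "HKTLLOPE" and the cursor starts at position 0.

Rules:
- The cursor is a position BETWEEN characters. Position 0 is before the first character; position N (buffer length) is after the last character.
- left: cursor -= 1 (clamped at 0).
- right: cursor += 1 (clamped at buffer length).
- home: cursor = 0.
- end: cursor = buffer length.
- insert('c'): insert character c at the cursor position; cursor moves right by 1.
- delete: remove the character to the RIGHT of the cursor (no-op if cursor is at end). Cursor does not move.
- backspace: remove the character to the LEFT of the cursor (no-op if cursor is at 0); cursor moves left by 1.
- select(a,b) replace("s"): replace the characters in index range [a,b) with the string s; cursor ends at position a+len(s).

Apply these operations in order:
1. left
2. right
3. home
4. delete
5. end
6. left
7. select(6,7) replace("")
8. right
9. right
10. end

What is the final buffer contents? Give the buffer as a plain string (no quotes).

Answer: KTLLOP

Derivation:
After op 1 (left): buf='HKTLLOPE' cursor=0
After op 2 (right): buf='HKTLLOPE' cursor=1
After op 3 (home): buf='HKTLLOPE' cursor=0
After op 4 (delete): buf='KTLLOPE' cursor=0
After op 5 (end): buf='KTLLOPE' cursor=7
After op 6 (left): buf='KTLLOPE' cursor=6
After op 7 (select(6,7) replace("")): buf='KTLLOP' cursor=6
After op 8 (right): buf='KTLLOP' cursor=6
After op 9 (right): buf='KTLLOP' cursor=6
After op 10 (end): buf='KTLLOP' cursor=6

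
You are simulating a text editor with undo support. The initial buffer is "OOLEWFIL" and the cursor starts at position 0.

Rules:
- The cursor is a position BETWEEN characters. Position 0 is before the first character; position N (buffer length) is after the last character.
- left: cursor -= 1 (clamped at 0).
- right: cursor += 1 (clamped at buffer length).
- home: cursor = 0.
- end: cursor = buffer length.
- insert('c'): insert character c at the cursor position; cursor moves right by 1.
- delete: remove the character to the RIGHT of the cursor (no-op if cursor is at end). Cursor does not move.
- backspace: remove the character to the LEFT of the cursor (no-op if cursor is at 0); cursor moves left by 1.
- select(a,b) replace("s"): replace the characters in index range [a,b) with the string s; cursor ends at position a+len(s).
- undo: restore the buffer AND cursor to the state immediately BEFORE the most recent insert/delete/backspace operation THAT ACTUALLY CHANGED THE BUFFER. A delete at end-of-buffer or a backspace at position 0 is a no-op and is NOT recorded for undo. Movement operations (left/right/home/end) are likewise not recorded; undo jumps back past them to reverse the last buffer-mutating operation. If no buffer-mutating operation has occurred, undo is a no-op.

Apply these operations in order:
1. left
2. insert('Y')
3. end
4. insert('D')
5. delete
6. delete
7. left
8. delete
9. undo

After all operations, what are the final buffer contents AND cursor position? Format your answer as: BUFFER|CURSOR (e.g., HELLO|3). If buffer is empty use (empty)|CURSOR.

After op 1 (left): buf='OOLEWFIL' cursor=0
After op 2 (insert('Y')): buf='YOOLEWFIL' cursor=1
After op 3 (end): buf='YOOLEWFIL' cursor=9
After op 4 (insert('D')): buf='YOOLEWFILD' cursor=10
After op 5 (delete): buf='YOOLEWFILD' cursor=10
After op 6 (delete): buf='YOOLEWFILD' cursor=10
After op 7 (left): buf='YOOLEWFILD' cursor=9
After op 8 (delete): buf='YOOLEWFIL' cursor=9
After op 9 (undo): buf='YOOLEWFILD' cursor=9

Answer: YOOLEWFILD|9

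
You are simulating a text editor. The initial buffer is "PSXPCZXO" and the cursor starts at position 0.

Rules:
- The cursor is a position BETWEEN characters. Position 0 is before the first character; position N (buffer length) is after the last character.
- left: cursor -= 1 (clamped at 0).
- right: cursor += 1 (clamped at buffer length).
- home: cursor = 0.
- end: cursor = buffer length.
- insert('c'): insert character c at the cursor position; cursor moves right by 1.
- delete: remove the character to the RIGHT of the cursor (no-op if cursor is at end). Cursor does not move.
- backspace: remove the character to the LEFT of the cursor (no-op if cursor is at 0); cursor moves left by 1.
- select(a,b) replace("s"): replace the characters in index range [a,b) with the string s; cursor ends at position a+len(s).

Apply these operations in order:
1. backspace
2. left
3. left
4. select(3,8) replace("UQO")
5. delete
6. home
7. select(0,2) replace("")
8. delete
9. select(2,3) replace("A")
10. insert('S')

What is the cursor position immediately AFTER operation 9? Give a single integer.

Answer: 3

Derivation:
After op 1 (backspace): buf='PSXPCZXO' cursor=0
After op 2 (left): buf='PSXPCZXO' cursor=0
After op 3 (left): buf='PSXPCZXO' cursor=0
After op 4 (select(3,8) replace("UQO")): buf='PSXUQO' cursor=6
After op 5 (delete): buf='PSXUQO' cursor=6
After op 6 (home): buf='PSXUQO' cursor=0
After op 7 (select(0,2) replace("")): buf='XUQO' cursor=0
After op 8 (delete): buf='UQO' cursor=0
After op 9 (select(2,3) replace("A")): buf='UQA' cursor=3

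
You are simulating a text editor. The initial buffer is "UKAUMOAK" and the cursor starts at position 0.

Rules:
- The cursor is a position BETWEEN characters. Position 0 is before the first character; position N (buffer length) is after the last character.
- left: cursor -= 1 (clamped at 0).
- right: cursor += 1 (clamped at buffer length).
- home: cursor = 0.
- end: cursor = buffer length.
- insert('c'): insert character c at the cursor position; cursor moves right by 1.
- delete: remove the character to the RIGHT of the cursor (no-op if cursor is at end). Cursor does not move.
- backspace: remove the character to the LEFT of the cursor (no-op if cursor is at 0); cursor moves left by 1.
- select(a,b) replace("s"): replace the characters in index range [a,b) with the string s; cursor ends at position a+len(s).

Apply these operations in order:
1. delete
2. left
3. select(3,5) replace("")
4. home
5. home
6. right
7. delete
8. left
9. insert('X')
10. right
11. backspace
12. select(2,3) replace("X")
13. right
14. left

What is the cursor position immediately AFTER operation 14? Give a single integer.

Answer: 3

Derivation:
After op 1 (delete): buf='KAUMOAK' cursor=0
After op 2 (left): buf='KAUMOAK' cursor=0
After op 3 (select(3,5) replace("")): buf='KAUAK' cursor=3
After op 4 (home): buf='KAUAK' cursor=0
After op 5 (home): buf='KAUAK' cursor=0
After op 6 (right): buf='KAUAK' cursor=1
After op 7 (delete): buf='KUAK' cursor=1
After op 8 (left): buf='KUAK' cursor=0
After op 9 (insert('X')): buf='XKUAK' cursor=1
After op 10 (right): buf='XKUAK' cursor=2
After op 11 (backspace): buf='XUAK' cursor=1
After op 12 (select(2,3) replace("X")): buf='XUXK' cursor=3
After op 13 (right): buf='XUXK' cursor=4
After op 14 (left): buf='XUXK' cursor=3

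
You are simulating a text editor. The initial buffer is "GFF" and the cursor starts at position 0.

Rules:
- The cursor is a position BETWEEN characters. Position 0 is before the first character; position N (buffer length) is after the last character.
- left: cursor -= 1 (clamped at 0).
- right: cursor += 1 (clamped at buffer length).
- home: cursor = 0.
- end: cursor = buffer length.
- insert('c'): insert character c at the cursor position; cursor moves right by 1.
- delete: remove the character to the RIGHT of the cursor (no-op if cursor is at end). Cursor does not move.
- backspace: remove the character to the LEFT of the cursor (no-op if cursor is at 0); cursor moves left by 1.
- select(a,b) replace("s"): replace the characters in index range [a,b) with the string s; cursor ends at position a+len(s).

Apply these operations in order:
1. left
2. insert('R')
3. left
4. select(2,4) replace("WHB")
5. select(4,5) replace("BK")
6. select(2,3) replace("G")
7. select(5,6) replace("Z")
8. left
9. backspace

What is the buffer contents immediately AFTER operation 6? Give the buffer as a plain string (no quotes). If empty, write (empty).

Answer: RGGHBK

Derivation:
After op 1 (left): buf='GFF' cursor=0
After op 2 (insert('R')): buf='RGFF' cursor=1
After op 3 (left): buf='RGFF' cursor=0
After op 4 (select(2,4) replace("WHB")): buf='RGWHB' cursor=5
After op 5 (select(4,5) replace("BK")): buf='RGWHBK' cursor=6
After op 6 (select(2,3) replace("G")): buf='RGGHBK' cursor=3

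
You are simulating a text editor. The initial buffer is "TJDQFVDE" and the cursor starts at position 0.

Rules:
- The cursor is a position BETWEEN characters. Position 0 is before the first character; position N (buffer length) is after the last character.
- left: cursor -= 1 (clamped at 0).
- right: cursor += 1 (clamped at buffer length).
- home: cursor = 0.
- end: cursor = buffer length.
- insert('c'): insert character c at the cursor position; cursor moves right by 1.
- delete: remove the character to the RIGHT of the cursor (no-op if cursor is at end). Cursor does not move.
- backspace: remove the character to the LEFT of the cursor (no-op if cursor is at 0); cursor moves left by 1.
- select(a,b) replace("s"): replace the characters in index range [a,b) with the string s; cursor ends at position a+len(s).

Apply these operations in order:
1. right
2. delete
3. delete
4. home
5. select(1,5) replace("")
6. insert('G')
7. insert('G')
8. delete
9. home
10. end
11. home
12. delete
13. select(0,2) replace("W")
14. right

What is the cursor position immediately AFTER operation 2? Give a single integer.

Answer: 1

Derivation:
After op 1 (right): buf='TJDQFVDE' cursor=1
After op 2 (delete): buf='TDQFVDE' cursor=1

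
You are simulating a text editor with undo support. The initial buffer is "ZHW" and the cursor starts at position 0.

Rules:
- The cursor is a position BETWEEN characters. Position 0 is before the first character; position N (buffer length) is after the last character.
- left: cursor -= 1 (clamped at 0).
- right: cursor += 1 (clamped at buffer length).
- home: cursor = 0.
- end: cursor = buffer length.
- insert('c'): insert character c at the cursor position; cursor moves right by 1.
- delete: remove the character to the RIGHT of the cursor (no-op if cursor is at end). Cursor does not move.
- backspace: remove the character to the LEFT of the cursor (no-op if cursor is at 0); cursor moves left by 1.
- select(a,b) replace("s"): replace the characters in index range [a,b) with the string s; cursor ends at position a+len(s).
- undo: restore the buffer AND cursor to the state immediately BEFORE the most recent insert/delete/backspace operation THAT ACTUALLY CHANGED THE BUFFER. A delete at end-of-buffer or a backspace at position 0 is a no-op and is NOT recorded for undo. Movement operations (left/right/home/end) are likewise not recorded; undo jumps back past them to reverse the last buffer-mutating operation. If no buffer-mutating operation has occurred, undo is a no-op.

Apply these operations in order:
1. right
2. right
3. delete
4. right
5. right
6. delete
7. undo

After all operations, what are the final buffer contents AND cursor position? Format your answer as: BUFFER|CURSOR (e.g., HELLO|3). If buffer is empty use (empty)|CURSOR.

Answer: ZHW|2

Derivation:
After op 1 (right): buf='ZHW' cursor=1
After op 2 (right): buf='ZHW' cursor=2
After op 3 (delete): buf='ZH' cursor=2
After op 4 (right): buf='ZH' cursor=2
After op 5 (right): buf='ZH' cursor=2
After op 6 (delete): buf='ZH' cursor=2
After op 7 (undo): buf='ZHW' cursor=2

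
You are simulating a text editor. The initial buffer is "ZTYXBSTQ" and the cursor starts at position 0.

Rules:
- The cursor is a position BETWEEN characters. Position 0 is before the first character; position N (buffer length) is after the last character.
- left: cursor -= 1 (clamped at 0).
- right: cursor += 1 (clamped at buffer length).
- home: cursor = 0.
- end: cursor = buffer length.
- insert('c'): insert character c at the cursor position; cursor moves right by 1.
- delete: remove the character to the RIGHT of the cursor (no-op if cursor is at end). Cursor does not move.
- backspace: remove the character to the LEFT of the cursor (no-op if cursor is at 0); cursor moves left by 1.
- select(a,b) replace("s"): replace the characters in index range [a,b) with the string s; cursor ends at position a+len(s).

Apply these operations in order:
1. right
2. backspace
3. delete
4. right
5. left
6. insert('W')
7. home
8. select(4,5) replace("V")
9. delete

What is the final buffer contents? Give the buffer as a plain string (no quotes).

After op 1 (right): buf='ZTYXBSTQ' cursor=1
After op 2 (backspace): buf='TYXBSTQ' cursor=0
After op 3 (delete): buf='YXBSTQ' cursor=0
After op 4 (right): buf='YXBSTQ' cursor=1
After op 5 (left): buf='YXBSTQ' cursor=0
After op 6 (insert('W')): buf='WYXBSTQ' cursor=1
After op 7 (home): buf='WYXBSTQ' cursor=0
After op 8 (select(4,5) replace("V")): buf='WYXBVTQ' cursor=5
After op 9 (delete): buf='WYXBVQ' cursor=5

Answer: WYXBVQ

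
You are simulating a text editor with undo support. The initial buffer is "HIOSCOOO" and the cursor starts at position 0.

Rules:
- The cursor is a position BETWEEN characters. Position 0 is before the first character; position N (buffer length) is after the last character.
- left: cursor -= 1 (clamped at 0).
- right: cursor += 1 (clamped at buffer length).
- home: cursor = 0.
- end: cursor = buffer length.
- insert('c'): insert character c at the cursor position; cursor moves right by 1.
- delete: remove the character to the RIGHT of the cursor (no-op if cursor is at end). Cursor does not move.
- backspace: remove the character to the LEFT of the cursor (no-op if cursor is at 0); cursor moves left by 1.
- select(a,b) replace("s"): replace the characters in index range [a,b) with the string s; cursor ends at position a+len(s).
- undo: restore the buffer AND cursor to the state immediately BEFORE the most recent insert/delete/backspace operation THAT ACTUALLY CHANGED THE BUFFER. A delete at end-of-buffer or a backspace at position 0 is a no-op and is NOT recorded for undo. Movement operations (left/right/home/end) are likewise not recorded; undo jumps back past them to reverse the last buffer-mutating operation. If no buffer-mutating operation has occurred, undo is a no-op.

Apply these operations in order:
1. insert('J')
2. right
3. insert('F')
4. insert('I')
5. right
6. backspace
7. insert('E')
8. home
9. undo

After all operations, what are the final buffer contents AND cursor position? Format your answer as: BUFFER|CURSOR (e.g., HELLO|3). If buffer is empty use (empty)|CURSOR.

Answer: JHFIOSCOOO|4

Derivation:
After op 1 (insert('J')): buf='JHIOSCOOO' cursor=1
After op 2 (right): buf='JHIOSCOOO' cursor=2
After op 3 (insert('F')): buf='JHFIOSCOOO' cursor=3
After op 4 (insert('I')): buf='JHFIIOSCOOO' cursor=4
After op 5 (right): buf='JHFIIOSCOOO' cursor=5
After op 6 (backspace): buf='JHFIOSCOOO' cursor=4
After op 7 (insert('E')): buf='JHFIEOSCOOO' cursor=5
After op 8 (home): buf='JHFIEOSCOOO' cursor=0
After op 9 (undo): buf='JHFIOSCOOO' cursor=4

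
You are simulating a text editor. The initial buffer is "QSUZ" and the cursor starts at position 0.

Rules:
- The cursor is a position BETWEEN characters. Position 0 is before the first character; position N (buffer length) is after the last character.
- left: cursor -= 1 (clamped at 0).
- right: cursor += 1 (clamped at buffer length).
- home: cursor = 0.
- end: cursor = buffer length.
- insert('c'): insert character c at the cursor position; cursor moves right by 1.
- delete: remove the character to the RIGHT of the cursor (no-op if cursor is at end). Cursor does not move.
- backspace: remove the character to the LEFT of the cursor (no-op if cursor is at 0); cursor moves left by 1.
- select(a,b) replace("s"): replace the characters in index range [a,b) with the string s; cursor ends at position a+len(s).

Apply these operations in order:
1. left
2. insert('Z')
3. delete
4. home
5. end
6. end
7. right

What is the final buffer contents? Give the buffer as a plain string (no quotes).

Answer: ZSUZ

Derivation:
After op 1 (left): buf='QSUZ' cursor=0
After op 2 (insert('Z')): buf='ZQSUZ' cursor=1
After op 3 (delete): buf='ZSUZ' cursor=1
After op 4 (home): buf='ZSUZ' cursor=0
After op 5 (end): buf='ZSUZ' cursor=4
After op 6 (end): buf='ZSUZ' cursor=4
After op 7 (right): buf='ZSUZ' cursor=4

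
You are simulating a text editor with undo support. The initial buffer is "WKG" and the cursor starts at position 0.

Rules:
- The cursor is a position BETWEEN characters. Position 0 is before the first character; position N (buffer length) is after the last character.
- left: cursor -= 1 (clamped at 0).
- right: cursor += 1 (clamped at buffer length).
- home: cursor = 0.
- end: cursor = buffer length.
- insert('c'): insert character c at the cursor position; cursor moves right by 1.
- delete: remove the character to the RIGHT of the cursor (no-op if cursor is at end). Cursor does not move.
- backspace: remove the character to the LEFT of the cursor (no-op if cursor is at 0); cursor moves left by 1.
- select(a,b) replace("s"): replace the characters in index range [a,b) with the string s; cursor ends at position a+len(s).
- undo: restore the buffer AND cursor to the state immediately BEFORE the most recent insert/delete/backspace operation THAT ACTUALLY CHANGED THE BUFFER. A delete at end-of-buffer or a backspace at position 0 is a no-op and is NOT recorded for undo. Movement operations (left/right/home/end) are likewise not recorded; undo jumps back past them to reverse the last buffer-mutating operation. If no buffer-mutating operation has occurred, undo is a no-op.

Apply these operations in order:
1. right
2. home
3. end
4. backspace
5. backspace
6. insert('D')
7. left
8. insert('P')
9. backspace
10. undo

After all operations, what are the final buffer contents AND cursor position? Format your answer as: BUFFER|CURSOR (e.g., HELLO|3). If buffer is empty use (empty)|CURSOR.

Answer: WPD|2

Derivation:
After op 1 (right): buf='WKG' cursor=1
After op 2 (home): buf='WKG' cursor=0
After op 3 (end): buf='WKG' cursor=3
After op 4 (backspace): buf='WK' cursor=2
After op 5 (backspace): buf='W' cursor=1
After op 6 (insert('D')): buf='WD' cursor=2
After op 7 (left): buf='WD' cursor=1
After op 8 (insert('P')): buf='WPD' cursor=2
After op 9 (backspace): buf='WD' cursor=1
After op 10 (undo): buf='WPD' cursor=2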